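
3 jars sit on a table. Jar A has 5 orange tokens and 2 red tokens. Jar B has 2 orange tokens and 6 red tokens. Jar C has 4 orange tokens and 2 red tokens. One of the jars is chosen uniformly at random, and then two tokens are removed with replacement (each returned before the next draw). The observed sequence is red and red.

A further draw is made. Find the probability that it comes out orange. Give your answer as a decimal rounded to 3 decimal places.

For each hypothesis, P(data | H) works out to: P(data | jar A) = (2/7)(2/7) = 0.081633; P(data | jar B) = (6/8)(6/8) = 0.5625; P(data | jar C) = (2/6)(2/6) = 0.11111.
Multiplying each by its prior: 1/3 · 0.081633 = 0.027211, 1/3 · 0.5625 = 0.1875, 1/3 · 0.11111 = 0.037037; summing to 0.25175.
Normalising, the posterior is P(jar A | data) = 0.10809, P(jar B | data) = 0.74479, P(jar C | data) = 0.14712.
So P(orange next | data) = Σ P(orange next | H) P(H | data) = (5/7)(0.10809) + (1/4)(0.74479) + (2/3)(0.14712) = 0.36148.

0.361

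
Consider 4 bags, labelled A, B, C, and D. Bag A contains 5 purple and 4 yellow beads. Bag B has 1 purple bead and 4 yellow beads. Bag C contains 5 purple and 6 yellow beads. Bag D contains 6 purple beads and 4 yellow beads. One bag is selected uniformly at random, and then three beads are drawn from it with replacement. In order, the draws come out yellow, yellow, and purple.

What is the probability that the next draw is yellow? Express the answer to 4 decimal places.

Under each hypothesis, the probability of the observed sequence is: P(data | bag A) = (4/9)(4/9)(5/9) = 0.10974; P(data | bag B) = (4/5)(4/5)(1/5) = 0.128; P(data | bag C) = (6/11)(6/11)(5/11) = 0.13524; P(data | bag D) = (4/10)(4/10)(6/10) = 0.096.
The prior-weighted likelihoods are 1/4 · 0.10974 = 0.027435, 1/4 · 0.128 = 0.032, 1/4 · 0.13524 = 0.033809, 1/4 · 0.096 = 0.024; summing to 0.11724.
Dividing through by the total gives posterior P(bag A | data) = 0.234, P(bag B | data) = 0.27294, P(bag C | data) = 0.28837, P(bag D | data) = 0.2047.
Averaging over the posterior, P(yellow next | data) = (4/9)(0.234) + (4/5)(0.27294) + (6/11)(0.28837) + (2/5)(0.2047) = 0.56152.

0.5615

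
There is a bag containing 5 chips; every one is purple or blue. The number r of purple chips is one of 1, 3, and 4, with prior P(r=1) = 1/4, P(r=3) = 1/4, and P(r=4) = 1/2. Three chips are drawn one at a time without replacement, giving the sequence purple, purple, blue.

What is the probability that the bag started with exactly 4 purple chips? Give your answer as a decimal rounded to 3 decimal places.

0.667

Under each hypothesis, the probability of the observed sequence is: P(data | r = 1) = (1/5)(0/4) = 0; P(data | r = 3) = (3/5)(2/4)(2/3) = 1/5; P(data | r = 4) = (4/5)(3/4)(1/3) = 1/5.
The prior-weighted likelihoods are 1/4 · 0 = 0, 1/4 · 1/5 = 1/20, 1/2 · 1/5 = 1/10; summing to 3/20.
So P(r = 4 | data) = (1/10) / (3/20) = 2/3.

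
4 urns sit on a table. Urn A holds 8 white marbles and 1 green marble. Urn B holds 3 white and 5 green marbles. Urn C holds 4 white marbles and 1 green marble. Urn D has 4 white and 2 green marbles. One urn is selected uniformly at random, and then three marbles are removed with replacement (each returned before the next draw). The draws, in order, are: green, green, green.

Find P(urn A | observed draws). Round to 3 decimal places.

Under each hypothesis, the probability of the observed sequence is: P(data | urn A) = (1/9)(1/9)(1/9) = 0.0013717; P(data | urn B) = (5/8)(5/8)(5/8) = 0.24414; P(data | urn C) = (1/5)(1/5)(1/5) = 0.008; P(data | urn D) = (2/6)(2/6)(2/6) = 0.037037.
The prior-weighted likelihoods are 1/4 · 0.0013717 = 0.00034294, 1/4 · 0.24414 = 0.061035, 1/4 · 0.008 = 0.002, 1/4 · 0.037037 = 0.0092593; these sum to 0.072637.
Therefore the posterior P(urn A | data) = (0.00034294) / (0.072637) = 0.0047212.

0.005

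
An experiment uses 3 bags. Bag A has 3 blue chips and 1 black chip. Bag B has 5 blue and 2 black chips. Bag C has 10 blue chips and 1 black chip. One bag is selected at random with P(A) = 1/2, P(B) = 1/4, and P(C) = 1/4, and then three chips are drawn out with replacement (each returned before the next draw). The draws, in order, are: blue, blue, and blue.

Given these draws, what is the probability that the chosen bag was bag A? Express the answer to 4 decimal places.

0.4306

For each hypothesis, P(data | H) works out to: P(data | bag A) = (3/4)(3/4)(3/4) = 0.42188; P(data | bag B) = (5/7)(5/7)(5/7) = 0.36443; P(data | bag C) = (10/11)(10/11)(10/11) = 0.75131.
Weighting by the prior gives 1/2 · 0.42188 = 0.21094, 1/4 · 0.36443 = 0.091108, 1/4 · 0.75131 = 0.18783; these sum to 0.48987.
Hence P(bag A | data) = (0.21094) / (0.48987) = 0.4306.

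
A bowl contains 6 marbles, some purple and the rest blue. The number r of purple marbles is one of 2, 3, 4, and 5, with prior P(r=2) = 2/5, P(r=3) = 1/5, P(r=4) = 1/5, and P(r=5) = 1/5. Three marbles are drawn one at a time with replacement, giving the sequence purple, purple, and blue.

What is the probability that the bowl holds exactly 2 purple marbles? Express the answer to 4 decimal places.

For each hypothesis, P(data | H) works out to: P(data | r = 2) = (2/6)(2/6)(4/6) = 2/27; P(data | r = 3) = (3/6)(3/6)(3/6) = 1/8; P(data | r = 4) = (4/6)(4/6)(2/6) = 4/27; P(data | r = 5) = (5/6)(5/6)(1/6) = 25/216.
Weighting by the prior gives 2/5 · 2/27 = 4/135, 1/5 · 1/8 = 1/40, 1/5 · 4/27 = 4/135, 1/5 · 25/216 = 5/216; with total 29/270.
Therefore the posterior P(r = 2 | data) = (4/135) / (29/270) = 8/29.

0.2759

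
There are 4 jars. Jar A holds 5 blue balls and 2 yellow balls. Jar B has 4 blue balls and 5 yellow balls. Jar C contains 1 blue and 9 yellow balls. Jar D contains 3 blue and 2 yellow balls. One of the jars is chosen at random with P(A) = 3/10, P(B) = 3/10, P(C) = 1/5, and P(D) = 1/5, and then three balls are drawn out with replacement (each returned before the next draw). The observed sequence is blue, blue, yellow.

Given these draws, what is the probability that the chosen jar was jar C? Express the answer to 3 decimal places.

Under each hypothesis, the probability of the observed sequence is: P(data | jar A) = (5/7)(5/7)(2/7) = 0.14577; P(data | jar B) = (4/9)(4/9)(5/9) = 0.10974; P(data | jar C) = (1/10)(1/10)(9/10) = 0.009; P(data | jar D) = (3/5)(3/5)(2/5) = 0.144.
Weighting by the prior gives 3/10 · 0.14577 = 0.043732, 3/10 · 0.10974 = 0.032922, 1/5 · 0.009 = 0.0018, 1/5 · 0.144 = 0.0288; with total 0.10725.
By Bayes' rule, P(jar C | data) = (0.0018) / (0.10725) = 0.016783.

0.017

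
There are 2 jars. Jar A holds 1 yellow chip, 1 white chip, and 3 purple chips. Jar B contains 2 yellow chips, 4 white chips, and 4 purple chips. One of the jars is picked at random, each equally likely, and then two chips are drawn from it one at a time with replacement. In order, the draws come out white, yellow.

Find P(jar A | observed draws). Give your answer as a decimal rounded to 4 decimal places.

Compute the likelihood of the observed sequence for each case: P(data | jar A) = (1/5)(1/5) = 1/25; P(data | jar B) = (4/10)(2/10) = 2/25.
The prior-weighted likelihoods are 1/2 · 1/25 = 1/50, 1/2 · 2/25 = 1/25; summing to 3/50.
So P(jar A | data) = (1/50) / (3/50) = 1/3.

0.3333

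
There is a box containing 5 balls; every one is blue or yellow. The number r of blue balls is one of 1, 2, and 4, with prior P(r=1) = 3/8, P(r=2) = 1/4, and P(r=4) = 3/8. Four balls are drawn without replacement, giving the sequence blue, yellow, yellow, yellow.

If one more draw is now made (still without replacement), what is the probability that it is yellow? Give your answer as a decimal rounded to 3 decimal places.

Compute the likelihood of the observed sequence for each case: P(data | r = 1) = (1/5)(4/4)(3/3)(2/2) = 1/5; P(data | r = 2) = (2/5)(3/4)(2/3)(1/2) = 1/10; P(data | r = 4) = (4/5)(1/4)(0/3) = 0.
The prior-weighted likelihoods are 3/8 · 1/5 = 3/40, 1/4 · 1/10 = 1/40, 3/8 · 0 = 0; summing to 1/10.
Dividing through by the total gives posterior P(r = 1 | data) = 3/4, P(r = 2 | data) = 1/4, P(r = 4 | data) = 0.
The predictive probability is P(yellow next | data) = (1)(3/4) + (0)(1/4) = 3/4.

0.750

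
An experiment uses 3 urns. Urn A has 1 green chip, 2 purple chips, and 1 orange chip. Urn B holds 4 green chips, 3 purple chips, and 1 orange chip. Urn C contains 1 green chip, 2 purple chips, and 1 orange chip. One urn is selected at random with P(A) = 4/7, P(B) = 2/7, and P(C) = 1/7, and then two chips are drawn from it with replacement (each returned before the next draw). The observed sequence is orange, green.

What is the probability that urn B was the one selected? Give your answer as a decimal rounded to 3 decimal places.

For each hypothesis, P(data | H) works out to: P(data | urn A) = (1/4)(1/4) = 1/16; P(data | urn B) = (1/8)(4/8) = 1/16; P(data | urn C) = (1/4)(1/4) = 1/16.
The prior-weighted likelihoods are 4/7 · 1/16 = 1/28, 2/7 · 1/16 = 1/56, 1/7 · 1/16 = 1/112; these sum to 1/16.
Therefore the posterior P(urn B | data) = (1/56) / (1/16) = 2/7.

0.286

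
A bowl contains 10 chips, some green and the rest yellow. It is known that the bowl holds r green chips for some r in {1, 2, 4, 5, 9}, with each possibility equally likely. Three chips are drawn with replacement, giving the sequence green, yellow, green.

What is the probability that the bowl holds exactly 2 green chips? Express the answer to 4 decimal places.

Under each hypothesis, the probability of the observed sequence is: P(data | r = 1) = (1/10)(9/10)(1/10) = 0.009; P(data | r = 2) = (2/10)(8/10)(2/10) = 0.032; P(data | r = 4) = (4/10)(6/10)(4/10) = 0.096; P(data | r = 5) = (5/10)(5/10)(5/10) = 0.125; P(data | r = 9) = (9/10)(1/10)(9/10) = 0.081.
Multiplying each by its prior: 1/5 · 0.009 = 0.0018, 1/5 · 0.032 = 0.0064, 1/5 · 0.096 = 0.0192, 1/5 · 0.125 = 0.025, 1/5 · 0.081 = 0.0162; these sum to 0.0686.
Therefore the posterior P(r = 2 | data) = (0.0064) / (0.0686) = 0.093294.

0.0933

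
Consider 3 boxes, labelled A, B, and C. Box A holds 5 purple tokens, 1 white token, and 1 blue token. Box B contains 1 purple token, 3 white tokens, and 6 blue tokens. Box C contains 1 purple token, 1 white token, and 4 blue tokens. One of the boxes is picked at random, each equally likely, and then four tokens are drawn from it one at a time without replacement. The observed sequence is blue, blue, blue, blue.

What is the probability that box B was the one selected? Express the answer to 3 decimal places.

Compute the likelihood of the observed sequence for each case: P(data | box A) = (1/7)(0/6) = 0; P(data | box B) = (6/10)(5/9)(4/8)(3/7) = 1/14; P(data | box C) = (4/6)(3/5)(2/4)(1/3) = 1/15.
Weighting by the prior gives 1/3 · 0 = 0, 1/3 · 1/14 = 1/42, 1/3 · 1/15 = 1/45; summing to 29/630.
Therefore the posterior P(box B | data) = (1/42) / (29/630) = 15/29.

0.517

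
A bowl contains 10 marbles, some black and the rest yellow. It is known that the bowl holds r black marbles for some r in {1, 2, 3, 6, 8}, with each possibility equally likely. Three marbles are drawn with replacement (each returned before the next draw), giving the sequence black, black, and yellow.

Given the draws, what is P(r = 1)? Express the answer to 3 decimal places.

0.024

Under each hypothesis, the probability of the observed sequence is: P(data | r = 1) = (1/10)(1/10)(9/10) = 0.009; P(data | r = 2) = (2/10)(2/10)(8/10) = 0.032; P(data | r = 3) = (3/10)(3/10)(7/10) = 0.063; P(data | r = 6) = (6/10)(6/10)(4/10) = 0.144; P(data | r = 8) = (8/10)(8/10)(2/10) = 0.128.
The prior-weighted likelihoods are 1/5 · 0.009 = 0.0018, 1/5 · 0.032 = 0.0064, 1/5 · 0.063 = 0.0126, 1/5 · 0.144 = 0.0288, 1/5 · 0.128 = 0.0256; summing to 0.0752.
Therefore the posterior P(r = 1 | data) = (0.0018) / (0.0752) = 0.023936.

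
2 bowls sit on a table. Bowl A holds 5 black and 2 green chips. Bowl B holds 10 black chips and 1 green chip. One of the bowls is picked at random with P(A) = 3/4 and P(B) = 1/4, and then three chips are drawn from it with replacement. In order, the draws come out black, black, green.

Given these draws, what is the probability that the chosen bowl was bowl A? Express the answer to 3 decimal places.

0.853

Compute the likelihood of the observed sequence for each case: P(data | bowl A) = (5/7)(5/7)(2/7) = 0.14577; P(data | bowl B) = (10/11)(10/11)(1/11) = 0.075131.
Weighting by the prior gives 3/4 · 0.14577 = 0.10933, 1/4 · 0.075131 = 0.018783; with total 0.12811.
Hence P(bowl A | data) = (0.10933) / (0.12811) = 0.85339.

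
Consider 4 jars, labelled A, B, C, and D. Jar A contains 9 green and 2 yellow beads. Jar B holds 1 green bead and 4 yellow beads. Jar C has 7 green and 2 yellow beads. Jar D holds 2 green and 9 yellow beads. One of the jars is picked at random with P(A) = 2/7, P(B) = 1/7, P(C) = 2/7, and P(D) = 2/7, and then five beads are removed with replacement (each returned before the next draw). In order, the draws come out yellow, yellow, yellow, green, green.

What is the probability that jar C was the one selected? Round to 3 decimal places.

0.170

Under each hypothesis, the probability of the observed sequence is: P(data | jar A) = (2/11)(2/11)(2/11)(9/11)(9/11) = 0.0040236; P(data | jar B) = (4/5)(4/5)(4/5)(1/5)(1/5) = 0.02048; P(data | jar C) = (2/9)(2/9)(2/9)(7/9)(7/9) = 0.0066386; P(data | jar D) = (9/11)(9/11)(9/11)(2/11)(2/11) = 0.018106.
The prior-weighted likelihoods are 2/7 · 0.0040236 = 0.0011496, 1/7 · 0.02048 = 0.0029257, 2/7 · 0.0066386 = 0.0018967, 2/7 · 0.018106 = 0.0051732; summing to 0.011145.
Therefore the posterior P(jar C | data) = (0.0018967) / (0.011145) = 0.17018.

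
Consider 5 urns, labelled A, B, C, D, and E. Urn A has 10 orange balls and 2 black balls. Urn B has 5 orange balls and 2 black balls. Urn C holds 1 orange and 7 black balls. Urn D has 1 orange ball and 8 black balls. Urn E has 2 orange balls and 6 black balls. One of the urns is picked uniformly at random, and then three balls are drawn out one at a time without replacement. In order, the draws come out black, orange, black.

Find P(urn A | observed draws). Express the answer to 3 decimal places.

Under each hypothesis, the probability of the observed sequence is: P(data | urn A) = (2/12)(10/11)(1/10) = 0.015152; P(data | urn B) = (2/7)(5/6)(1/5) = 0.047619; P(data | urn C) = (7/8)(1/7)(6/6) = 0.125; P(data | urn D) = (8/9)(1/8)(7/7) = 0.11111; P(data | urn E) = (6/8)(2/7)(5/6) = 0.17857.
The prior-weighted likelihoods are 1/5 · 0.015152 = 0.0030303, 1/5 · 0.047619 = 0.0095238, 1/5 · 0.125 = 0.025, 1/5 · 0.11111 = 0.022222, 1/5 · 0.17857 = 0.035714; summing to 0.095491.
Hence P(urn A | data) = (0.0030303) / (0.095491) = 0.031734.

0.032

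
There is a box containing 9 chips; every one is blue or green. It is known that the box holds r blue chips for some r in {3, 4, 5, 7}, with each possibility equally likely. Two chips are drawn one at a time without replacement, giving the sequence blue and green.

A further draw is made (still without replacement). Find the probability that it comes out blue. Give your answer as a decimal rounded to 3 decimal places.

Under each hypothesis, the probability of the observed sequence is: P(data | r = 3) = (3/9)(6/8) = 1/4; P(data | r = 4) = (4/9)(5/8) = 5/18; P(data | r = 5) = (5/9)(4/8) = 5/18; P(data | r = 7) = (7/9)(2/8) = 7/36.
Weighting by the prior gives 1/4 · 1/4 = 1/16, 1/4 · 5/18 = 5/72, 1/4 · 5/18 = 5/72, 1/4 · 7/36 = 7/144; these sum to 1/4.
Dividing through by the total gives posterior P(r = 3 | data) = 1/4, P(r = 4 | data) = 5/18, P(r = 5 | data) = 5/18, P(r = 7 | data) = 7/36.
The predictive probability is P(blue next | data) = (2/7)(1/4) + (3/7)(5/18) + (4/7)(5/18) + (6/7)(7/36) = 65/126.

0.516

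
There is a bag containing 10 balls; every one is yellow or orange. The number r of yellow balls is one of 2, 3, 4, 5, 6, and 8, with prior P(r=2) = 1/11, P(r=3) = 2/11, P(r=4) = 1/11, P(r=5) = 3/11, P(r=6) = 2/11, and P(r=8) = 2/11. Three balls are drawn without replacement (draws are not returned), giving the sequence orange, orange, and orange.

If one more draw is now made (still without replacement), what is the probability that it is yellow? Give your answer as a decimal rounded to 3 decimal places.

Under each hypothesis, the probability of the observed sequence is: P(data | r = 2) = (8/10)(7/9)(6/8) = 7/15; P(data | r = 3) = (7/10)(6/9)(5/8) = 7/24; P(data | r = 4) = (6/10)(5/9)(4/8) = 1/6; P(data | r = 5) = (5/10)(4/9)(3/8) = 1/12; P(data | r = 6) = (4/10)(3/9)(2/8) = 1/30; P(data | r = 8) = (2/10)(1/9)(0/8) = 0.
The prior-weighted likelihoods are 1/11 · 7/15 = 7/165, 2/11 · 7/24 = 7/132, 1/11 · 1/6 = 1/66, 3/11 · 1/12 = 1/44, 2/11 · 1/30 = 1/165, 2/11 · 0 = 0; summing to 23/165.
Dividing through by the total gives posterior P(r = 2 | data) = 7/23, P(r = 3 | data) = 35/92, P(r = 4 | data) = 5/46, P(r = 5 | data) = 15/92, P(r = 6 | data) = 1/23, P(r = 8 | data) = 0.
The predictive probability is P(yellow next | data) = (2/7)(7/23) + (3/7)(35/92) + (4/7)(5/46) + (5/7)(15/92) + (6/7)(1/23) = 75/161.

0.466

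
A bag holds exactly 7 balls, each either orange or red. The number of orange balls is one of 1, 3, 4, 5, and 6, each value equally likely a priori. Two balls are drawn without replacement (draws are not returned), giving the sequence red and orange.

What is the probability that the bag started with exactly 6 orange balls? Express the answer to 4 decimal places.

0.1304

Compute the likelihood of the observed sequence for each case: P(data | r = 1) = (6/7)(1/6) = 1/7; P(data | r = 3) = (4/7)(3/6) = 2/7; P(data | r = 4) = (3/7)(4/6) = 2/7; P(data | r = 5) = (2/7)(5/6) = 5/21; P(data | r = 6) = (1/7)(6/6) = 1/7.
Multiplying each by its prior: 1/5 · 1/7 = 1/35, 1/5 · 2/7 = 2/35, 1/5 · 2/7 = 2/35, 1/5 · 5/21 = 1/21, 1/5 · 1/7 = 1/35; these sum to 23/105.
So P(r = 6 | data) = (1/35) / (23/105) = 3/23.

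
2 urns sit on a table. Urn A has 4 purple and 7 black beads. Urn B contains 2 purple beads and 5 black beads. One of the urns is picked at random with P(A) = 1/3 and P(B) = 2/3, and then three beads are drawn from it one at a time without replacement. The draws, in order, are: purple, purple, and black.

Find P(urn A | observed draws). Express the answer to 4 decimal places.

0.4712

The likelihood of the observed sequence under each hypothesis: P(data | urn A) = (4/11)(3/10)(7/9) = 0.084848; P(data | urn B) = (2/7)(1/6)(5/5) = 0.047619.
The prior-weighted likelihoods are 1/3 · 0.084848 = 0.028283, 2/3 · 0.047619 = 0.031746; with total 0.060029.
By Bayes' rule, P(urn A | data) = (0.028283) / (0.060029) = 0.47115.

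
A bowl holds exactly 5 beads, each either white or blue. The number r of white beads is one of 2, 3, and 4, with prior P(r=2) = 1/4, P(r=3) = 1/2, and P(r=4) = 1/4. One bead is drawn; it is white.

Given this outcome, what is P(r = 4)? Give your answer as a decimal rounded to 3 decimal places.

0.333

The likelihood of this draw under each hypothesis: P(data | r = 2) = (2/5) = 2/5; P(data | r = 3) = (3/5) = 3/5; P(data | r = 4) = (4/5) = 4/5.
The prior-weighted likelihoods are 1/4 · 2/5 = 1/10, 1/2 · 3/5 = 3/10, 1/4 · 4/5 = 1/5; with total 3/5.
Hence P(r = 4 | data) = (1/5) / (3/5) = 1/3.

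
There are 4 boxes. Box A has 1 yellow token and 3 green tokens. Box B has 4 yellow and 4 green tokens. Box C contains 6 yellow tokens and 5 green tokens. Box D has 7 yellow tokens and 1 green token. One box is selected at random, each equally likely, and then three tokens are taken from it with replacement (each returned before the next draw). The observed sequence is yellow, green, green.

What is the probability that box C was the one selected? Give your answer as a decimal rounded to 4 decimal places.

Under each hypothesis, the probability of the observed sequence is: P(data | box A) = (1/4)(3/4)(3/4) = 0.14062; P(data | box B) = (4/8)(4/8)(4/8) = 0.125; P(data | box C) = (6/11)(5/11)(5/11) = 0.1127; P(data | box D) = (7/8)(1/8)(1/8) = 0.013672.
Multiplying each by its prior: 1/4 · 0.14062 = 0.035156, 1/4 · 0.125 = 0.03125, 1/4 · 0.1127 = 0.028174, 1/4 · 0.013672 = 0.003418; these sum to 0.097999.
By Bayes' rule, P(box C | data) = (0.028174) / (0.097999) = 0.2875.

0.2875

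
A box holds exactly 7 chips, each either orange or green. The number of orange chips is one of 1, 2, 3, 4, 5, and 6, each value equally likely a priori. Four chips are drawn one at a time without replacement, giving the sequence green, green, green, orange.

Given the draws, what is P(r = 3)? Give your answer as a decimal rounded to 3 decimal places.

The likelihood of the observed sequence under each hypothesis: P(data | r = 1) = (6/7)(5/6)(4/5)(1/4) = 1/7; P(data | r = 2) = (5/7)(4/6)(3/5)(2/4) = 1/7; P(data | r = 3) = (4/7)(3/6)(2/5)(3/4) = 3/35; P(data | r = 4) = (3/7)(2/6)(1/5)(4/4) = 1/35; P(data | r = 5) = (2/7)(1/6)(0/5) = 0; P(data | r = 6) = (1/7)(0/6) = 0.
Multiplying each by its prior: 1/6 · 1/7 = 1/42, 1/6 · 1/7 = 1/42, 1/6 · 3/35 = 1/70, 1/6 · 1/35 = 1/210, 1/6 · 0 = 0, 1/6 · 0 = 0; summing to 1/15.
Hence P(r = 3 | data) = (1/70) / (1/15) = 3/14.

0.214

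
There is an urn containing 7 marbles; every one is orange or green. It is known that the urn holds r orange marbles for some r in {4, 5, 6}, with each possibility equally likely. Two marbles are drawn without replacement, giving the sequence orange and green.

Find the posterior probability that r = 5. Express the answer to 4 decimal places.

The likelihood of the observed sequence under each hypothesis: P(data | r = 4) = (4/7)(3/6) = 2/7; P(data | r = 5) = (5/7)(2/6) = 5/21; P(data | r = 6) = (6/7)(1/6) = 1/7.
The prior-weighted likelihoods are 1/3 · 2/7 = 2/21, 1/3 · 5/21 = 5/63, 1/3 · 1/7 = 1/21; summing to 2/9.
So P(r = 5 | data) = (5/63) / (2/9) = 5/14.

0.3571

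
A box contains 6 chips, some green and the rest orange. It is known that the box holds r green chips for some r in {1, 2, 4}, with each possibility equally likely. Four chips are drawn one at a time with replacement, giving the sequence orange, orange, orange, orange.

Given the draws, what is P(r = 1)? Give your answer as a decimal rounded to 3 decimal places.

0.697

The likelihood of the observed sequence under each hypothesis: P(data | r = 1) = (5/6)(5/6)(5/6)(5/6) = 0.48225; P(data | r = 2) = (4/6)(4/6)(4/6)(4/6) = 0.19753; P(data | r = 4) = (2/6)(2/6)(2/6)(2/6) = 0.012346.
The prior-weighted likelihoods are 1/3 · 0.48225 = 0.16075, 1/3 · 0.19753 = 0.065844, 1/3 · 0.012346 = 0.0041152; these sum to 0.23071.
Hence P(r = 1 | data) = (0.16075) / (0.23071) = 0.69677.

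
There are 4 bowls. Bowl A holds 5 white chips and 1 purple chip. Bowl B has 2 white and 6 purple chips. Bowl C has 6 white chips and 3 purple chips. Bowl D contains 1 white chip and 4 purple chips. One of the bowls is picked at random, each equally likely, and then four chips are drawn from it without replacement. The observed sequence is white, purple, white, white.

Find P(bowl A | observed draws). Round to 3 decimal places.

The likelihood of the observed sequence under each hypothesis: P(data | bowl A) = (5/6)(1/5)(4/4)(3/3) = 1/6; P(data | bowl B) = (2/8)(6/7)(1/6)(0/5) = 0; P(data | bowl C) = (6/9)(3/8)(5/7)(4/6) = 5/42; P(data | bowl D) = (1/5)(4/4)(0/3) = 0.
The prior-weighted likelihoods are 1/4 · 1/6 = 1/24, 1/4 · 0 = 0, 1/4 · 5/42 = 5/168, 1/4 · 0 = 0; summing to 1/14.
Therefore the posterior P(bowl A | data) = (1/24) / (1/14) = 7/12.

0.583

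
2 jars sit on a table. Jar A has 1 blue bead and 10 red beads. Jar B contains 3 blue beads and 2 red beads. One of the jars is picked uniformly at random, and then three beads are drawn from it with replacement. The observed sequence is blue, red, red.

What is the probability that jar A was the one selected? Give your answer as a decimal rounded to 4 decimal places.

0.4390

Under each hypothesis, the probability of the observed sequence is: P(data | jar A) = (1/11)(10/11)(10/11) = 0.075131; P(data | jar B) = (3/5)(2/5)(2/5) = 0.096.
Weighting by the prior gives 1/2 · 0.075131 = 0.037566, 1/2 · 0.096 = 0.048; these sum to 0.085566.
So P(jar A | data) = (0.037566) / (0.085566) = 0.43903.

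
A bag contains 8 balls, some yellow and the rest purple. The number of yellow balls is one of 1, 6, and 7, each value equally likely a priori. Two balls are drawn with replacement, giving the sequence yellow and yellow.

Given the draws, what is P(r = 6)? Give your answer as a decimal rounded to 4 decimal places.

For each hypothesis, P(data | H) works out to: P(data | r = 1) = (1/8)(1/8) = 1/64; P(data | r = 6) = (6/8)(6/8) = 9/16; P(data | r = 7) = (7/8)(7/8) = 49/64.
The prior-weighted likelihoods are 1/3 · 1/64 = 1/192, 1/3 · 9/16 = 3/16, 1/3 · 49/64 = 49/192; summing to 43/96.
Therefore the posterior P(r = 6 | data) = (3/16) / (43/96) = 18/43.

0.4186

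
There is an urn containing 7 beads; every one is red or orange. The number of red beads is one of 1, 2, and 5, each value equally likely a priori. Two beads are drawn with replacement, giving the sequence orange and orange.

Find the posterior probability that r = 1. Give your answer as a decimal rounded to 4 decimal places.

Under each hypothesis, the probability of the observed sequence is: P(data | r = 1) = (6/7)(6/7) = 36/49; P(data | r = 2) = (5/7)(5/7) = 25/49; P(data | r = 5) = (2/7)(2/7) = 4/49.
Weighting by the prior gives 1/3 · 36/49 = 12/49, 1/3 · 25/49 = 25/147, 1/3 · 4/49 = 4/147; summing to 65/147.
So P(r = 1 | data) = (12/49) / (65/147) = 36/65.

0.5538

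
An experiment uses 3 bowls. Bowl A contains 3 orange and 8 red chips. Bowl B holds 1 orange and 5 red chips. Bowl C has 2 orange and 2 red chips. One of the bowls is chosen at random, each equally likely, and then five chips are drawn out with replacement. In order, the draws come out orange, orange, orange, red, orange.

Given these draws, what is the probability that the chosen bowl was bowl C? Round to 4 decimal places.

0.8701

The likelihood of the observed sequence under each hypothesis: P(data | bowl A) = (3/11)(3/11)(3/11)(8/11)(3/11) = 0.0040236; P(data | bowl B) = (1/6)(1/6)(1/6)(5/6)(1/6) = 0.000643; P(data | bowl C) = (2/4)(2/4)(2/4)(2/4)(2/4) = 0.03125.
Weighting by the prior gives 1/3 · 0.0040236 = 0.0013412, 1/3 · 0.000643 = 0.00021433, 1/3 · 0.03125 = 0.010417; summing to 0.011972.
Hence P(bowl C | data) = (0.010417) / (0.011972) = 0.87007.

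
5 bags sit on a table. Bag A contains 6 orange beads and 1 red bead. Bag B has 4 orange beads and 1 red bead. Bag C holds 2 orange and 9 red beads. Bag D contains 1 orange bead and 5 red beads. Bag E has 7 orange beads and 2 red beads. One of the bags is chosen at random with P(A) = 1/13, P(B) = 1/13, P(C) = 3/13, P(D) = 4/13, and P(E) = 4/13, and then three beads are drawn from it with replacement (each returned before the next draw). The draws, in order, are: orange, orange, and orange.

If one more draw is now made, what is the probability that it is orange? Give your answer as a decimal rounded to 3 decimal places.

0.791

For each hypothesis, P(data | H) works out to: P(data | bag A) = (6/7)(6/7)(6/7) = 0.62974; P(data | bag B) = (4/5)(4/5)(4/5) = 0.512; P(data | bag C) = (2/11)(2/11)(2/11) = 0.0060105; P(data | bag D) = (1/6)(1/6)(1/6) = 0.0046296; P(data | bag E) = (7/9)(7/9)(7/9) = 0.47051.
The prior-weighted likelihoods are 1/13 · 0.62974 = 0.048441, 1/13 · 0.512 = 0.039385, 3/13 · 0.0060105 = 0.001387, 4/13 · 0.0046296 = 0.0014245, 4/13 · 0.47051 = 0.14477; summing to 0.23541.
Dividing through by the total gives posterior P(bag A | data) = 0.20578, P(bag B | data) = 0.1673, P(bag C | data) = 0.0058921, P(bag D | data) = 0.0060512, P(bag E | data) = 0.61498.
So P(orange next | data) = Σ P(orange next | H) P(H | data) = (6/7)(0.20578) + (4/5)(0.1673) + (2/11)(0.0058921) + (1/6)(0.0060512) + (7/9)(0.61498) = 0.79062.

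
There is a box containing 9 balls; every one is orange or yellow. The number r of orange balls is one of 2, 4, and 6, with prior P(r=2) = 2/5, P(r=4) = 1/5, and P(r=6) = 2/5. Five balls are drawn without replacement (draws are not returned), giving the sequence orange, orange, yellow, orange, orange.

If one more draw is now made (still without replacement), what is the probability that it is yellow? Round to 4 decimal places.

0.5263

The likelihood of the observed sequence under each hypothesis: P(data | r = 2) = (2/9)(1/8)(7/7)(0/6) = 0; P(data | r = 4) = (4/9)(3/8)(5/7)(2/6)(1/5) = 1/126; P(data | r = 6) = (6/9)(5/8)(3/7)(4/6)(3/5) = 1/14.
Weighting by the prior gives 2/5 · 0 = 0, 1/5 · 1/126 = 1/630, 2/5 · 1/14 = 1/35; these sum to 19/630.
Normalising, the posterior is P(r = 2 | data) = 0, P(r = 4 | data) = 1/19, P(r = 6 | data) = 18/19.
So P(yellow next | data) = Σ P(yellow next | H) P(H | data) = (1)(1/19) + (1/2)(18/19) = 10/19.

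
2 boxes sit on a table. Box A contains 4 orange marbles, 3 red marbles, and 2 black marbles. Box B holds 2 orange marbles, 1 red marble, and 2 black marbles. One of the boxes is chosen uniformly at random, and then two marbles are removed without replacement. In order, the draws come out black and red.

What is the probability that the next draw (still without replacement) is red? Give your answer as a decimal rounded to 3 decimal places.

0.130

Under each hypothesis, the probability of the observed sequence is: P(data | box A) = (2/9)(3/8) = 1/12; P(data | box B) = (2/5)(1/4) = 1/10.
The prior-weighted likelihoods are 1/2 · 1/12 = 1/24, 1/2 · 1/10 = 1/20; summing to 11/120.
Normalising, the posterior is P(box A | data) = 5/11, P(box B | data) = 6/11.
Averaging over the posterior, P(red next | data) = (2/7)(5/11) + (0)(6/11) = 10/77.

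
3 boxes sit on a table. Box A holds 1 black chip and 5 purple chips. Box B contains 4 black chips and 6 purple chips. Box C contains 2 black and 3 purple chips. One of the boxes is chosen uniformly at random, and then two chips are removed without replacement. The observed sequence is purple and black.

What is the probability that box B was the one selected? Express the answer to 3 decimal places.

Under each hypothesis, the probability of the observed sequence is: P(data | box A) = (5/6)(1/5) = 1/6; P(data | box B) = (6/10)(4/9) = 4/15; P(data | box C) = (3/5)(2/4) = 3/10.
Weighting by the prior gives 1/3 · 1/6 = 1/18, 1/3 · 4/15 = 4/45, 1/3 · 3/10 = 1/10; these sum to 11/45.
So P(box B | data) = (4/45) / (11/45) = 4/11.

0.364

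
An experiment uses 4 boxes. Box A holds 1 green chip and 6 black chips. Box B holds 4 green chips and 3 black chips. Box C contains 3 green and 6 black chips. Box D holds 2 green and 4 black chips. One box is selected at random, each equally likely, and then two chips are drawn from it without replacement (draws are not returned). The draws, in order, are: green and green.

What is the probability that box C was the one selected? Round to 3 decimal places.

Compute the likelihood of the observed sequence for each case: P(data | box A) = (1/7)(0/6) = 0; P(data | box B) = (4/7)(3/6) = 2/7; P(data | box C) = (3/9)(2/8) = 1/12; P(data | box D) = (2/6)(1/5) = 1/15.
Multiplying each by its prior: 1/4 · 0 = 0, 1/4 · 2/7 = 1/14, 1/4 · 1/12 = 1/48, 1/4 · 1/15 = 1/60; summing to 61/560.
So P(box C | data) = (1/48) / (61/560) = 35/183.

0.191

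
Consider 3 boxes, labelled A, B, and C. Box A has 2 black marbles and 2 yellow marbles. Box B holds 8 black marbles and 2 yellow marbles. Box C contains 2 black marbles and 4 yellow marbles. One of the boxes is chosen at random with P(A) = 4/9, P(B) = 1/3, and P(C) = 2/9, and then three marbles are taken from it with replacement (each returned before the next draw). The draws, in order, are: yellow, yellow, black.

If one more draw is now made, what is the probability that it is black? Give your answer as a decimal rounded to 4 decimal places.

Under each hypothesis, the probability of the observed sequence is: P(data | box A) = (2/4)(2/4)(2/4) = 0.125; P(data | box B) = (2/10)(2/10)(8/10) = 0.032; P(data | box C) = (4/6)(4/6)(2/6) = 0.14815.
Multiplying each by its prior: 4/9 · 0.125 = 0.055556, 1/3 · 0.032 = 0.010667, 2/9 · 0.14815 = 0.032922; these sum to 0.099144.
Dividing through by the total gives posterior P(box A | data) = 0.56035, P(box B | data) = 0.10759, P(box C | data) = 0.33206.
So P(black next | data) = Σ P(black next | H) P(H | data) = (1/2)(0.56035) + (4/5)(0.10759) + (1/3)(0.33206) = 0.47693.

0.4769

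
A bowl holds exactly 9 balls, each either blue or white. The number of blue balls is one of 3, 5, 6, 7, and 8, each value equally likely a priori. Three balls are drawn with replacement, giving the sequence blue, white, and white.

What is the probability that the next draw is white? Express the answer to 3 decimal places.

Compute the likelihood of the observed sequence for each case: P(data | r = 3) = (3/9)(6/9)(6/9) = 0.14815; P(data | r = 5) = (5/9)(4/9)(4/9) = 0.10974; P(data | r = 6) = (6/9)(3/9)(3/9) = 0.074074; P(data | r = 7) = (7/9)(2/9)(2/9) = 0.038409; P(data | r = 8) = (8/9)(1/9)(1/9) = 0.010974.
The prior-weighted likelihoods are 1/5 · 0.14815 = 0.02963, 1/5 · 0.10974 = 0.021948, 1/5 · 0.074074 = 0.014815, 1/5 · 0.038409 = 0.0076818, 1/5 · 0.010974 = 0.0021948; summing to 0.076269.
The posterior is then P(r = 3 | data) = 0.38849, P(r = 5 | data) = 0.28777, P(r = 6 | data) = 0.19424, P(r = 7 | data) = 0.10072, P(r = 8 | data) = 0.028777.
The predictive probability is P(white next | data) = (2/3)(0.38849) + (4/9)(0.28777) + (1/3)(0.19424) + (2/9)(0.10072) + (1/9)(0.028777) = 0.47722.

0.477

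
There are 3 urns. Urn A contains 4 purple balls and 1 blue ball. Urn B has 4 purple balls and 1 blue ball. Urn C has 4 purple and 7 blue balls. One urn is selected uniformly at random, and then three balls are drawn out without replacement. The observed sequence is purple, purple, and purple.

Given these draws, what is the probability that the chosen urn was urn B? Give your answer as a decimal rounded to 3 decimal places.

0.485

The likelihood of the observed sequence under each hypothesis: P(data | urn A) = (4/5)(3/4)(2/3) = 2/5; P(data | urn B) = (4/5)(3/4)(2/3) = 2/5; P(data | urn C) = (4/11)(3/10)(2/9) = 4/165.
Multiplying each by its prior: 1/3 · 2/5 = 2/15, 1/3 · 2/5 = 2/15, 1/3 · 4/165 = 4/495; summing to 136/495.
So P(urn B | data) = (2/15) / (136/495) = 33/68.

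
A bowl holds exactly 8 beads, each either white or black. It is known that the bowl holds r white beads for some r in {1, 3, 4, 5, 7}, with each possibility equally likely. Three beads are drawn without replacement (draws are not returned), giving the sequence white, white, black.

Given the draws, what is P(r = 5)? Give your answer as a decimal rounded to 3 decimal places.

0.333

For each hypothesis, P(data | H) works out to: P(data | r = 1) = (1/8)(0/7) = 0; P(data | r = 3) = (3/8)(2/7)(5/6) = 5/56; P(data | r = 4) = (4/8)(3/7)(4/6) = 1/7; P(data | r = 5) = (5/8)(4/7)(3/6) = 5/28; P(data | r = 7) = (7/8)(6/7)(1/6) = 1/8.
Multiplying each by its prior: 1/5 · 0 = 0, 1/5 · 5/56 = 1/56, 1/5 · 1/7 = 1/35, 1/5 · 5/28 = 1/28, 1/5 · 1/8 = 1/40; these sum to 3/28.
Therefore the posterior P(r = 5 | data) = (1/28) / (3/28) = 1/3.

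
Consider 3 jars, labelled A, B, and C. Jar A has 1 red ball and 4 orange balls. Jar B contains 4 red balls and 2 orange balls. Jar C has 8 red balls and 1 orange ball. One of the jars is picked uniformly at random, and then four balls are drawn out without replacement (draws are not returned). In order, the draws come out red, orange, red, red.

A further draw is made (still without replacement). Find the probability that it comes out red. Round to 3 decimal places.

0.727

The likelihood of the observed sequence under each hypothesis: P(data | jar A) = (1/5)(4/4)(0/3) = 0; P(data | jar B) = (4/6)(2/5)(3/4)(2/3) = 2/15; P(data | jar C) = (8/9)(1/8)(7/7)(6/6) = 1/9.
The prior-weighted likelihoods are 1/3 · 0 = 0, 1/3 · 2/15 = 2/45, 1/3 · 1/9 = 1/27; these sum to 11/135.
Dividing through by the total gives posterior P(jar A | data) = 0, P(jar B | data) = 6/11, P(jar C | data) = 5/11.
So P(red next | data) = Σ P(red next | H) P(H | data) = (1/2)(6/11) + (1)(5/11) = 8/11.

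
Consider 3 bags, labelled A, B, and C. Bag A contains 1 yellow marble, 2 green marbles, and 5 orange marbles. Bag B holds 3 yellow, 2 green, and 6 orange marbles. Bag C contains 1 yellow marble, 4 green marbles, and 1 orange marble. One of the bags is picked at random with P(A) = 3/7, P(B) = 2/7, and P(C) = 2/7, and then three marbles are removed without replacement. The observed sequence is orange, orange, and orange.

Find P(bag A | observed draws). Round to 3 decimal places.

0.688

For each hypothesis, P(data | H) works out to: P(data | bag A) = (5/8)(4/7)(3/6) = 0.17857; P(data | bag B) = (6/11)(5/10)(4/9) = 0.12121; P(data | bag C) = (1/6)(0/5) = 0.
Weighting by the prior gives 3/7 · 0.17857 = 0.076531, 2/7 · 0.12121 = 0.034632, 2/7 · 0 = 0; summing to 0.11116.
Hence P(bag A | data) = (0.076531) / (0.11116) = 0.68846.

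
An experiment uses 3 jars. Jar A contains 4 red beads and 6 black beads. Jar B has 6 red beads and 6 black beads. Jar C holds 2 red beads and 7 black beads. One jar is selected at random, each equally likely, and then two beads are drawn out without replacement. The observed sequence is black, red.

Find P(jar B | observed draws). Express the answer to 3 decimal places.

For each hypothesis, P(data | H) works out to: P(data | jar A) = (6/10)(4/9) = 0.26667; P(data | jar B) = (6/12)(6/11) = 0.27273; P(data | jar C) = (7/9)(2/8) = 0.19444.
The prior-weighted likelihoods are 1/3 · 0.26667 = 0.088889, 1/3 · 0.27273 = 0.090909, 1/3 · 0.19444 = 0.064815; these sum to 0.24461.
Therefore the posterior P(jar B | data) = (0.090909) / (0.24461) = 0.37164.

0.372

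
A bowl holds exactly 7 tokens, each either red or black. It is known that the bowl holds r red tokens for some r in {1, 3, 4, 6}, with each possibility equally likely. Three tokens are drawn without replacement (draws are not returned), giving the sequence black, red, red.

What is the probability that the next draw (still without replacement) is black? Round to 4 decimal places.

Under each hypothesis, the probability of the observed sequence is: P(data | r = 1) = (6/7)(1/6)(0/5) = 0; P(data | r = 3) = (4/7)(3/6)(2/5) = 4/35; P(data | r = 4) = (3/7)(4/6)(3/5) = 6/35; P(data | r = 6) = (1/7)(6/6)(5/5) = 1/7.
Multiplying each by its prior: 1/4 · 0 = 0, 1/4 · 4/35 = 1/35, 1/4 · 6/35 = 3/70, 1/4 · 1/7 = 1/28; summing to 3/28.
Normalising, the posterior is P(r = 1 | data) = 0, P(r = 3 | data) = 4/15, P(r = 4 | data) = 2/5, P(r = 6 | data) = 1/3.
The predictive probability is P(black next | data) = (3/4)(4/15) + (1/2)(2/5) + (0)(1/3) = 2/5.

0.4000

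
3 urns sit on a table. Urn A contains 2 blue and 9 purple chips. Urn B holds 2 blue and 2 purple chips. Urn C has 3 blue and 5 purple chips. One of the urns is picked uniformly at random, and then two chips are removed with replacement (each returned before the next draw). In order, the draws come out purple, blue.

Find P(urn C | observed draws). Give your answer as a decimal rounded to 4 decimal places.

0.3702

Compute the likelihood of the observed sequence for each case: P(data | urn A) = (9/11)(2/11) = 0.14876; P(data | urn B) = (2/4)(2/4) = 0.25; P(data | urn C) = (5/8)(3/8) = 0.23438.
The prior-weighted likelihoods are 1/3 · 0.14876 = 0.049587, 1/3 · 0.25 = 0.083333, 1/3 · 0.23438 = 0.078125; these sum to 0.21105.
By Bayes' rule, P(urn C | data) = (0.078125) / (0.21105) = 0.37018.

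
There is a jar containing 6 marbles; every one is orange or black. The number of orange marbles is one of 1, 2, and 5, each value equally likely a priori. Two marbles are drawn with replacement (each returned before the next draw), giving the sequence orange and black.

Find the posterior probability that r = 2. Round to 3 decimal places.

0.444

Compute the likelihood of the observed sequence for each case: P(data | r = 1) = (1/6)(5/6) = 5/36; P(data | r = 2) = (2/6)(4/6) = 2/9; P(data | r = 5) = (5/6)(1/6) = 5/36.
Multiplying each by its prior: 1/3 · 5/36 = 5/108, 1/3 · 2/9 = 2/27, 1/3 · 5/36 = 5/108; these sum to 1/6.
So P(r = 2 | data) = (2/27) / (1/6) = 4/9.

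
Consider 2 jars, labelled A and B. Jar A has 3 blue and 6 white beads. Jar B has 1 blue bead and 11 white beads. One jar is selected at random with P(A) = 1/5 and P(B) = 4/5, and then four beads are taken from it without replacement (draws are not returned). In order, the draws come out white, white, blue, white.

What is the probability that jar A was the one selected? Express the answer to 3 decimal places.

Compute the likelihood of the observed sequence for each case: P(data | jar A) = (6/9)(5/8)(3/7)(4/6) = 5/42; P(data | jar B) = (11/12)(10/11)(1/10)(9/9) = 1/12.
The prior-weighted likelihoods are 1/5 · 5/42 = 1/42, 4/5 · 1/12 = 1/15; these sum to 19/210.
Therefore the posterior P(jar A | data) = (1/42) / (19/210) = 5/19.

0.263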